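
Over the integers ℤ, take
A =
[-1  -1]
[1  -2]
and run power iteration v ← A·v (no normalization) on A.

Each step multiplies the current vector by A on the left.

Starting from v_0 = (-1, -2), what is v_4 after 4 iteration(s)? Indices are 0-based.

v_4 = (-9, 9)

v_0 = (-1, -2).
v_1 = A·v_0 = (3, 3).
v_2 = A·v_1 = (-6, -3).
v_3 = A·v_2 = (9, 0).
v_4 = A·v_3 = (-9, 9).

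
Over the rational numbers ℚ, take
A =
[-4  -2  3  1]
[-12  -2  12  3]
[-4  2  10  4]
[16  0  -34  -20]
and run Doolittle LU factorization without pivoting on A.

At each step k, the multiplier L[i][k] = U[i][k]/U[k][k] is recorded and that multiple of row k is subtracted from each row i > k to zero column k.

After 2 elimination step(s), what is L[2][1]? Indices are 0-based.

L[2][1] = 1

k=0: U[0][0]=-4
  eliminate (1,0): mult=3, new row 1: (0, 4, 3, 0); set L[1][0]=3
  eliminate (2,0): mult=1, new row 2: (0, 4, 7, 3); set L[2][0]=1
  eliminate (3,0): mult=-4, new row 3: (0, -8, -22, -16); set L[3][0]=-4
k=1: U[1][1]=4
  eliminate (2,1): mult=1, new row 2: (0, 0, 4, 3); set L[2][1]=1
  eliminate (3,1): mult=-2, new row 3: (0, 0, -16, -16); set L[3][1]=-2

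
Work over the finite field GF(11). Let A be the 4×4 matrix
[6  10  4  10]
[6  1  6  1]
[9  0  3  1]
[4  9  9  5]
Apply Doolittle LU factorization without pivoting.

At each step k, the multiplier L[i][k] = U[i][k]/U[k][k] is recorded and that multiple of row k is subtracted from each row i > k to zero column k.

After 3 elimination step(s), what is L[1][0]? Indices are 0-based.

L[1][0] = 1

[col 0] pivot 6
  R1 -= 1*R0 → (0, 2, 2, 2)  (L[1][0] := 1)
  R2 -= 7*R0 → (0, 7, 8, 8)  (L[2][0] := 7)
  R3 -= 8*R0 → (0, 6, 10, 2)  (L[3][0] := 8)
[col 1] pivot 2
  R2 -= 9*R1 → (0, 0, 1, 1)  (L[2][1] := 9)
  R3 -= 3*R1 → (0, 0, 4, 7)  (L[3][1] := 3)
[col 2] pivot 1
  R3 -= 4*R2 → (0, 0, 0, 3)  (L[3][2] := 4)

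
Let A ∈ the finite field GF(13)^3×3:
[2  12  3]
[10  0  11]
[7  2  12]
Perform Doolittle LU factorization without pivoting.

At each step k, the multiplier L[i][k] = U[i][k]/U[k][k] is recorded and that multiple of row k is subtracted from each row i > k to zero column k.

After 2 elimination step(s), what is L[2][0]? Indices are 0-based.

L[2][0] = 10

[col 0] pivot 2
  R1 -= 5*R0 → (0, 5, 9)  (L[1][0] := 5)
  R2 -= 10*R0 → (0, 12, 8)  (L[2][0] := 10)
[col 1] pivot 5
  R2 -= 5*R1 → (0, 0, 2)  (L[2][1] := 5)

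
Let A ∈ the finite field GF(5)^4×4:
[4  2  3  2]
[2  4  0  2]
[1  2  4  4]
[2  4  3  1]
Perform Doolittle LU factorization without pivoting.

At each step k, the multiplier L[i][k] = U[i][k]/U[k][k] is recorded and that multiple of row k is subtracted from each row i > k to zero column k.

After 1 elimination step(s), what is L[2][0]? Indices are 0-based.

[col 0] pivot 4
  R1 -= 3*R0 → (0, 3, 1, 1)  (L[1][0] := 3)
  R2 -= 4*R0 → (0, 4, 2, 1)  (L[2][0] := 4)
  R3 -= 3*R0 → (0, 3, 4, 0)  (L[3][0] := 3)

L[2][0] = 4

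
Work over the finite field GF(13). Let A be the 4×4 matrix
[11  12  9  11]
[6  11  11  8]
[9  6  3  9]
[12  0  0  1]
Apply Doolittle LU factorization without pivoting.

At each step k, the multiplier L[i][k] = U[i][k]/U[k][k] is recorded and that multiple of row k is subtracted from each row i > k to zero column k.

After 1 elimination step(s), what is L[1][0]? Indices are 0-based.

L[1][0] = 10

[col 0] pivot 11
  R1 -= 10*R0 → (0, 8, 12, 2)  (L[1][0] := 10)
  R2 -= 2*R0 → (0, 8, 11, 0)  (L[2][0] := 2)
  R3 -= 7*R0 → (0, 7, 2, 2)  (L[3][0] := 7)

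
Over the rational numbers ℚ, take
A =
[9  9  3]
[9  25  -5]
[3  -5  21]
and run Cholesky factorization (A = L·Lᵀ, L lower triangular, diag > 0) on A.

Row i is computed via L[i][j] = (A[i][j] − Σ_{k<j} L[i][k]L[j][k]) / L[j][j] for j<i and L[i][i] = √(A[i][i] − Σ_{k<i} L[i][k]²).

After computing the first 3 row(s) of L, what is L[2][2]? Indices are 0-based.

Step 1: L[0][0] = √(9) = 3.
  L[1][0] = (9) / L[0][0] = 3.
Step 2: L[1][1] = √(16) = 4.
  L[2][0] = (3) / L[0][0] = 1.
  L[2][1] = (-8) / L[1][1] = -2.
Step 3: L[2][2] = √(16) = 4.

L[2][2] = 4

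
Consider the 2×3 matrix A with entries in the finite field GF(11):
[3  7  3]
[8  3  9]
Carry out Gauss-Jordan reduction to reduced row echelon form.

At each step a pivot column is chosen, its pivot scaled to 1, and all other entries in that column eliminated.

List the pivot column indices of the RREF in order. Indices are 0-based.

[1] R0 /= 3  ⇒  (1, 6, 1)
     R1 -= 8·R0  ⇒  (0, 10, 1)
[2] R1 /= 10  ⇒  (0, 1, 10)
     R0 -= 6·R1  ⇒  (1, 0, 7)

pivot columns: 0, 1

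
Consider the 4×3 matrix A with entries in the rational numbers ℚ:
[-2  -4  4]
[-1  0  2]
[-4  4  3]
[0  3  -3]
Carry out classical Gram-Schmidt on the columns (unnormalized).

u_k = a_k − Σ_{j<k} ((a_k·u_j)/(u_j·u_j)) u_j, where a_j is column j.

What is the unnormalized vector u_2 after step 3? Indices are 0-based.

u_2 = (-620/797, 588/797, 163/797, -1044/797)

Step 1: u_0 = a_0 = (-2, -1, -4, 0).
Step 2: u_1 = a_1 − (-8/21)·u_0 = (-100/21, -8/21, 52/21, 3).
Step 3: u_2 = a_2 − (-22/21)·u_0 − (-449/797)·u_1 = (-620/797, 588/797, 163/797, -1044/797).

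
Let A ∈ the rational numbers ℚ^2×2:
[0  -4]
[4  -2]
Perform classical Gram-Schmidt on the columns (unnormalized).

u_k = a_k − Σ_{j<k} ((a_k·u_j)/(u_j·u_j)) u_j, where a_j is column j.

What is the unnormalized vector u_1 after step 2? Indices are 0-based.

Step 1: u_0 = a_0 = (0, 4).
Step 2: u_1 = a_1 − (-1/2)·u_0 = (-4, 0).

u_1 = (-4, 0)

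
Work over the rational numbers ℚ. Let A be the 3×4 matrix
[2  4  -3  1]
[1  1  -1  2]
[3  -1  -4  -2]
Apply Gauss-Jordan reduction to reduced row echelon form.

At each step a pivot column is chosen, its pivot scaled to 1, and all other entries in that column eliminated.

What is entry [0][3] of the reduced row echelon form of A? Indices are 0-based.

step 1: normalize row 0 (÷2) = (1, 2, -3/2, 1/2)
  row 1: subtract 1×row0 = (0, -1, 1/2, 3/2)
  row 2: subtract 3×row0 = (0, -7, 1/2, -7/2)
step 2: normalize row 1 (÷-1) = (0, 1, -1/2, -3/2)
  row 0: subtract 2×row1 = (1, 0, -1/2, 7/2)
  row 2: subtract -7×row1 = (0, 0, -3, -14)
step 3: normalize row 2 (÷-3) = (0, 0, 1, 14/3)
  row 0: subtract -1/2×row2 = (1, 0, 0, 35/6)
  row 1: subtract -1/2×row2 = (0, 1, 0, 5/6)

M[0][3] = 35/6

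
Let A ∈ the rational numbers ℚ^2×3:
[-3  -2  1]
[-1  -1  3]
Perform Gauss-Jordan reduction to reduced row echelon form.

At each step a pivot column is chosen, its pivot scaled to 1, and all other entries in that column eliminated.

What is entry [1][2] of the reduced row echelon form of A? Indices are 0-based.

pivot(0,0)=-3: scale R0 → (1, 2/3, -1/3)
  clear (1,0): R1 −= (-1)R0 → (0, -1/3, 8/3)
pivot(1,1)=-1/3: scale R1 → (0, 1, -8)
  clear (0,1): R0 −= (2/3)R1 → (1, 0, 5)

M[1][2] = -8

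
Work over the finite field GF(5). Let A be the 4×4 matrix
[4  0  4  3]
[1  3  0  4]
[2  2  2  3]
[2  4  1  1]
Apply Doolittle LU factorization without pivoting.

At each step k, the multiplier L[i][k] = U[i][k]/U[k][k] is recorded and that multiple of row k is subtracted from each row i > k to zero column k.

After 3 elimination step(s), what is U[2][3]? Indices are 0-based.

[col 0] pivot 4
  R1 -= 4*R0 → (0, 3, 4, 2)  (L[1][0] := 4)
  R2 -= 3*R0 → (0, 2, 0, 4)  (L[2][0] := 3)
  R3 -= 3*R0 → (0, 4, 4, 2)  (L[3][0] := 3)
[col 1] pivot 3
  R2 -= 4*R1 → (0, 0, 4, 1)  (L[2][1] := 4)
  R3 -= 3*R1 → (0, 0, 2, 1)  (L[3][1] := 3)
[col 2] pivot 4
  R3 -= 3*R2 → (0, 0, 0, 3)  (L[3][2] := 3)

U[2][3] = 1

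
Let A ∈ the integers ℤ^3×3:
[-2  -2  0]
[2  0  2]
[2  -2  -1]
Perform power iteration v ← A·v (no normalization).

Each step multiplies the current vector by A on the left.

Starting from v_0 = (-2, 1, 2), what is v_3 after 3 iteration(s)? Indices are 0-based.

v_0 = (-2, 1, 2).
v_1 = A·v_0 = (2, 0, -8).
v_2 = A·v_1 = (-4, -12, 12).
v_3 = A·v_2 = (32, 16, 4).

v_3 = (32, 16, 4)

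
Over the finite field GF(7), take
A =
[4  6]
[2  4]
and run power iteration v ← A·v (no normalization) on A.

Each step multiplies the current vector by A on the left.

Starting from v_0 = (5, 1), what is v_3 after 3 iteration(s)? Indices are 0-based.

v_3 = (0, 3)

v_0 = (5, 1).
v_1 = A·v_0 = (5, 0).
v_2 = A·v_1 = (6, 3).
v_3 = A·v_2 = (0, 3).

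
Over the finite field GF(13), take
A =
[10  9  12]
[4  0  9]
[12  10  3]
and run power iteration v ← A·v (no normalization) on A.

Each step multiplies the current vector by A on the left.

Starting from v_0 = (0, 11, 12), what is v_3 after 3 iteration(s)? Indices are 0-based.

v_0 = (0, 11, 12).
v_1 = A·v_0 = (9, 4, 3).
v_2 = A·v_1 = (6, 11, 1).
v_3 = A·v_2 = (2, 7, 3).

v_3 = (2, 7, 3)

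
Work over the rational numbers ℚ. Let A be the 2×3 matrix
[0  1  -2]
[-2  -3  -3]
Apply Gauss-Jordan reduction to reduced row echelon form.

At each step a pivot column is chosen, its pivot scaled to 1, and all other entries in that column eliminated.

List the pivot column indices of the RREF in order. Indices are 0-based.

[1] R0 <-> R1
[1] R0 /= -2  ⇒  (1, 3/2, 3/2)
[2] R1 /= 1  ⇒  (0, 1, -2)
     R0 -= 3/2·R1  ⇒  (1, 0, 9/2)

pivot columns: 0, 1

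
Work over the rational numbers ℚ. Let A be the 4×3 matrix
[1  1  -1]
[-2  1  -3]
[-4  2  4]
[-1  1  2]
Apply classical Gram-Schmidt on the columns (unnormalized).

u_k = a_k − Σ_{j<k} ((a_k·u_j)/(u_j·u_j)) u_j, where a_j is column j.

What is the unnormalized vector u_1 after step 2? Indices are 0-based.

u_1 = (16/11, 1/11, 2/11, 6/11)

Step 1: u_0 = a_0 = (1, -2, -4, -1).
Step 2: u_1 = a_1 − (-5/11)·u_0 = (16/11, 1/11, 2/11, 6/11).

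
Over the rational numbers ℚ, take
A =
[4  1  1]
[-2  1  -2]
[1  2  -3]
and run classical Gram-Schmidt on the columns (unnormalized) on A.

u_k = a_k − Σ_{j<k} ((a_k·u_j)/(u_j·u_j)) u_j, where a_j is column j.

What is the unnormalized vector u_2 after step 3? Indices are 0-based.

u_2 = (9/22, 63/110, -27/55)

Step 1: u_0 = a_0 = (4, -2, 1).
Step 2: u_1 = a_1 − (4/21)·u_0 = (5/21, 29/21, 38/21).
Step 3: u_2 = a_2 − (5/21)·u_0 − (-167/110)·u_1 = (9/22, 63/110, -27/55).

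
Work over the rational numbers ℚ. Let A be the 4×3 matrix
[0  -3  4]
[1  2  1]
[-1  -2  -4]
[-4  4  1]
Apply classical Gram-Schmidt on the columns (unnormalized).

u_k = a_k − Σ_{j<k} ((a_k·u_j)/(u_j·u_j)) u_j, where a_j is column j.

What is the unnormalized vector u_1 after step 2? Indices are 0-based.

u_1 = (-3, 8/3, -8/3, 4/3)

Step 1: u_0 = a_0 = (0, 1, -1, -4).
Step 2: u_1 = a_1 − (-2/3)·u_0 = (-3, 8/3, -8/3, 4/3).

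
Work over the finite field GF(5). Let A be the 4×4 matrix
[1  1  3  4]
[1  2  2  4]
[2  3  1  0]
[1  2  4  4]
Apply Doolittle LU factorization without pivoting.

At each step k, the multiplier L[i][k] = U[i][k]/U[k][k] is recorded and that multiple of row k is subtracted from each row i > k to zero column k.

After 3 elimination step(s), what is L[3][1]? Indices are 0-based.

L[3][1] = 1

[col 0] pivot 1
  R1 -= 1*R0 → (0, 1, 4, 0)  (L[1][0] := 1)
  R2 -= 2*R0 → (0, 1, 0, 2)  (L[2][0] := 2)
  R3 -= 1*R0 → (0, 1, 1, 0)  (L[3][0] := 1)
[col 1] pivot 1
  R2 -= 1*R1 → (0, 0, 1, 2)  (L[2][1] := 1)
  R3 -= 1*R1 → (0, 0, 2, 0)  (L[3][1] := 1)
[col 2] pivot 1
  R3 -= 2*R2 → (0, 0, 0, 1)  (L[3][2] := 2)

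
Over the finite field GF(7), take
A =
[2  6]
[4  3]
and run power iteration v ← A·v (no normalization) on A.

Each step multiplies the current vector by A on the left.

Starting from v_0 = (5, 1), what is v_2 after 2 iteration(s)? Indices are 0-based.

v_0 = (5, 1).
v_1 = A·v_0 = (2, 2).
v_2 = A·v_1 = (2, 0).

v_2 = (2, 0)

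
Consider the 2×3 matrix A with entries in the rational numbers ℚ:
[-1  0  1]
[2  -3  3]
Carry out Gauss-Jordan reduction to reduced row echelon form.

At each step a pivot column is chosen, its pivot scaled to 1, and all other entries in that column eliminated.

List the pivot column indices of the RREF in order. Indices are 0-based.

step 1: normalize row 0 (÷-1) = (1, 0, -1)
  row 1: subtract 2×row0 = (0, -3, 5)
step 2: normalize row 1 (÷-3) = (0, 1, -5/3)

pivot columns: 0, 1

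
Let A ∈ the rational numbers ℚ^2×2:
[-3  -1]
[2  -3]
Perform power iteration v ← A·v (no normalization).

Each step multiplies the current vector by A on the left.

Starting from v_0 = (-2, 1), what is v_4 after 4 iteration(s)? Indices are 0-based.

v_4 = (130, 313)

v_0 = (-2, 1).
v_1 = A·v_0 = (5, -7).
v_2 = A·v_1 = (-8, 31).
v_3 = A·v_2 = (-7, -109).
v_4 = A·v_3 = (130, 313).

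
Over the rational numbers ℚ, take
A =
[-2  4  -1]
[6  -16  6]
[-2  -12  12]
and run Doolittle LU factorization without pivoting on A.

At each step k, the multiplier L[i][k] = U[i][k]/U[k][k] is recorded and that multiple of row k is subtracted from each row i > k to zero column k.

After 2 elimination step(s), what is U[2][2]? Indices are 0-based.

[col 0] pivot -2
  R1 -= -3*R0 → (0, -4, 3)  (L[1][0] := -3)
  R2 -= 1*R0 → (0, -16, 13)  (L[2][0] := 1)
[col 1] pivot -4
  R2 -= 4*R1 → (0, 0, 1)  (L[2][1] := 4)

U[2][2] = 1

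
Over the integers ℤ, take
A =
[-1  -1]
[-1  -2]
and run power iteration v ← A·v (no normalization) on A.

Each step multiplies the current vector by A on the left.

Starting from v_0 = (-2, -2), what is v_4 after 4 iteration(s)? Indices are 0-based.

v_0 = (-2, -2).
v_1 = A·v_0 = (4, 6).
v_2 = A·v_1 = (-10, -16).
v_3 = A·v_2 = (26, 42).
v_4 = A·v_3 = (-68, -110).

v_4 = (-68, -110)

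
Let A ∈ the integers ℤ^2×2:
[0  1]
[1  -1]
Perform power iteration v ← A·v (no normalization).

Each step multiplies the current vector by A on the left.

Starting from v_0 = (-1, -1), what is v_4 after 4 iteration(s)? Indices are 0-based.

v_0 = (-1, -1).
v_1 = A·v_0 = (-1, 0).
v_2 = A·v_1 = (0, -1).
v_3 = A·v_2 = (-1, 1).
v_4 = A·v_3 = (1, -2).

v_4 = (1, -2)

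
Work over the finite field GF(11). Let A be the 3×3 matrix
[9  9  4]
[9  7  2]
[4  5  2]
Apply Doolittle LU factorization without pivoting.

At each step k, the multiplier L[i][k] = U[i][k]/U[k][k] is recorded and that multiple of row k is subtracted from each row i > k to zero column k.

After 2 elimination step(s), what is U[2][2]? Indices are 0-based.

[col 0] pivot 9
  R1 -= 1*R0 → (0, 9, 9)  (L[1][0] := 1)
  R2 -= 9*R0 → (0, 1, 10)  (L[2][0] := 9)
[col 1] pivot 9
  R2 -= 5*R1 → (0, 0, 9)  (L[2][1] := 5)

U[2][2] = 9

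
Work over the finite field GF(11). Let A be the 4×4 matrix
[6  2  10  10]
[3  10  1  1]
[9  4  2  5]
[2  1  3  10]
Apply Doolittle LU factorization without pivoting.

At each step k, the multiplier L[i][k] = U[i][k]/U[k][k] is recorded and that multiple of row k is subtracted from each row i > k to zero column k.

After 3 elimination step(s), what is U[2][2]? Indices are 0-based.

[col 0] pivot 6
  R1 -= 6*R0 → (0, 9, 7, 7)  (L[1][0] := 6)
  R2 -= 7*R0 → (0, 1, 9, 1)  (L[2][0] := 7)
  R3 -= 4*R0 → (0, 4, 7, 3)  (L[3][0] := 4)
[col 1] pivot 9
  R2 -= 5*R1 → (0, 0, 7, 10)  (L[2][1] := 5)
  R3 -= 9*R1 → (0, 0, 10, 6)  (L[3][1] := 9)
[col 2] pivot 7
  R3 -= 3*R2 → (0, 0, 0, 9)  (L[3][2] := 3)

U[2][2] = 7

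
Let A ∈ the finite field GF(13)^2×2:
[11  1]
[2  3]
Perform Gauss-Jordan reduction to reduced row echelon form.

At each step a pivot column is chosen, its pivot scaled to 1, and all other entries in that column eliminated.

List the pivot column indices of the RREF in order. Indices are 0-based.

step 1: normalize row 0 (÷11) = (1, 6)
  row 1: subtract 2×row0 = (0, 4)
step 2: normalize row 1 (÷4) = (0, 1)
  row 0: subtract 6×row1 = (1, 0)

pivot columns: 0, 1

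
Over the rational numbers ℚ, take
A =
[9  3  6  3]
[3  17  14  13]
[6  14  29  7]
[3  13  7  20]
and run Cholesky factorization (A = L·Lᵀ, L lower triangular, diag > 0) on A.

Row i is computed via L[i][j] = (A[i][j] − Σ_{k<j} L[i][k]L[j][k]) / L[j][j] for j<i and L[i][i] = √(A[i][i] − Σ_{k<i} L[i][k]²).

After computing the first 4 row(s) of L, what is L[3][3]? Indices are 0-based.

Step 1: L[0][0] = √(9) = 3.
  L[1][0] = (3) / L[0][0] = 1.
Step 2: L[1][1] = √(16) = 4.
  L[2][0] = (6) / L[0][0] = 2.
  L[2][1] = (12) / L[1][1] = 3.
Step 3: L[2][2] = √(16) = 4.
  L[3][0] = (3) / L[0][0] = 1.
  L[3][1] = (12) / L[1][1] = 3.
  L[3][2] = (-4) / L[2][2] = -1.
Step 4: L[3][3] = √(9) = 3.

L[3][3] = 3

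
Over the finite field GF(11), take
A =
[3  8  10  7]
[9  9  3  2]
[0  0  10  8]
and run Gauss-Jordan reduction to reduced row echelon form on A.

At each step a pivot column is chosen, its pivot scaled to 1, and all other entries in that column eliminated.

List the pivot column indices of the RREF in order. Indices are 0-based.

pivot(0,0)=3: scale R0 → (1, 10, 7, 6)
  clear (1,0): R1 −= (9)R0 → (0, 7, 6, 3)
pivot(1,1)=7: scale R1 → (0, 1, 4, 2)
  clear (0,1): R0 −= (10)R1 → (1, 0, 0, 8)
pivot(2,2)=10: scale R2 → (0, 0, 1, 3)
  clear (1,2): R1 −= (4)R2 → (0, 1, 0, 1)

pivot columns: 0, 1, 2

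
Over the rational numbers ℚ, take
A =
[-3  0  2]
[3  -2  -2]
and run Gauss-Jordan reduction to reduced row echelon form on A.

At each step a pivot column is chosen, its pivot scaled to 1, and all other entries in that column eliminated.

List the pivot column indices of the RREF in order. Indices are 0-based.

[1] R0 /= -3  ⇒  (1, 0, -2/3)
     R1 -= 3·R0  ⇒  (0, -2, 0)
[2] R1 /= -2  ⇒  (0, 1, 0)

pivot columns: 0, 1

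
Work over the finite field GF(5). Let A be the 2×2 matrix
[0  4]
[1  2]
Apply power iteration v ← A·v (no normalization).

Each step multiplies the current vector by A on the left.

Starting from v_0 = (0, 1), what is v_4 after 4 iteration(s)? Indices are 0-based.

v_0 = (0, 1).
v_1 = A·v_0 = (4, 2).
v_2 = A·v_1 = (3, 3).
v_3 = A·v_2 = (2, 4).
v_4 = A·v_3 = (1, 0).

v_4 = (1, 0)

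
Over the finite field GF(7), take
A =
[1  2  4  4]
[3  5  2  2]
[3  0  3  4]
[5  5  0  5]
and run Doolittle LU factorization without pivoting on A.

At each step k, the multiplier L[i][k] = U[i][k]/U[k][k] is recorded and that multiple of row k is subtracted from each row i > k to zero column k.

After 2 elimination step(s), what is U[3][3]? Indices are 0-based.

[col 0] pivot 1
  R1 -= 3*R0 → (0, 6, 4, 4)  (L[1][0] := 3)
  R2 -= 3*R0 → (0, 1, 5, 6)  (L[2][0] := 3)
  R3 -= 5*R0 → (0, 2, 1, 6)  (L[3][0] := 5)
[col 1] pivot 6
  R2 -= 6*R1 → (0, 0, 2, 3)  (L[2][1] := 6)
  R3 -= 5*R1 → (0, 0, 2, 0)  (L[3][1] := 5)

U[3][3] = 0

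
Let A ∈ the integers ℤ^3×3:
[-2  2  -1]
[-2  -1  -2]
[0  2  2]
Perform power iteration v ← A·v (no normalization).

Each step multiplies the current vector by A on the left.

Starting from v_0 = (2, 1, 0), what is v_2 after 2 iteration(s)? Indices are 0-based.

v_0 = (2, 1, 0).
v_1 = A·v_0 = (-2, -5, 2).
v_2 = A·v_1 = (-8, 5, -6).

v_2 = (-8, 5, -6)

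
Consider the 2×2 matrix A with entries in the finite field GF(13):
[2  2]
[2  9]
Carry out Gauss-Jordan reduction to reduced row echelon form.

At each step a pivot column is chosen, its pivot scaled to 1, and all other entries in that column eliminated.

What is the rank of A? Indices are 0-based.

rank = 2

step 1: normalize row 0 (÷2) = (1, 1)
  row 1: subtract 2×row0 = (0, 7)
step 2: normalize row 1 (÷7) = (0, 1)
  row 0: subtract 1×row1 = (1, 0)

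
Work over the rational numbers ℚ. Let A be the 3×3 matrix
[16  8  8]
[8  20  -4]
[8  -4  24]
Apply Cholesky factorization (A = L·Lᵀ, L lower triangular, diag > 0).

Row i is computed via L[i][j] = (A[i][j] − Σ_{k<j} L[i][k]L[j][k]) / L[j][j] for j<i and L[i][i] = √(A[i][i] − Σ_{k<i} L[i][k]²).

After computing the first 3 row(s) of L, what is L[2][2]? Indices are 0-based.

Step 1: L[0][0] = √(16) = 4.
  L[1][0] = (8) / L[0][0] = 2.
Step 2: L[1][1] = √(16) = 4.
  L[2][0] = (8) / L[0][0] = 2.
  L[2][1] = (-8) / L[1][1] = -2.
Step 3: L[2][2] = √(16) = 4.

L[2][2] = 4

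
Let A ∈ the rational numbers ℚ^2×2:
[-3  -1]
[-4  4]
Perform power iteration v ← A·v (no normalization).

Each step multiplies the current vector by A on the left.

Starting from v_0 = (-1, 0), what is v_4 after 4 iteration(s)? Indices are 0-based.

v_0 = (-1, 0).
v_1 = A·v_0 = (3, 4).
v_2 = A·v_1 = (-13, 4).
v_3 = A·v_2 = (35, 68).
v_4 = A·v_3 = (-173, 132).

v_4 = (-173, 132)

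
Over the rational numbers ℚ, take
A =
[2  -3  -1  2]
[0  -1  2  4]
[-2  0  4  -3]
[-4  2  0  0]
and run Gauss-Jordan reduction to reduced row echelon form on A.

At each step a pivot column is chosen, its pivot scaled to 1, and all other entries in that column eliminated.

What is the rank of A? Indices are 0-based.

rank = 4

pivot(0,0)=2: scale R0 → (1, -3/2, -1/2, 1)
  clear (2,0): R2 −= (-2)R0 → (0, -3, 3, -1)
  clear (3,0): R3 −= (-4)R0 → (0, -4, -2, 4)
pivot(1,1)=-1: scale R1 → (0, 1, -2, -4)
  clear (0,1): R0 −= (-3/2)R1 → (1, 0, -7/2, -5)
  clear (2,1): R2 −= (-3)R1 → (0, 0, -3, -13)
  clear (3,1): R3 −= (-4)R1 → (0, 0, -10, -12)
pivot(2,2)=-3: scale R2 → (0, 0, 1, 13/3)
  clear (0,2): R0 −= (-7/2)R2 → (1, 0, 0, 61/6)
  clear (1,2): R1 −= (-2)R2 → (0, 1, 0, 14/3)
  clear (3,2): R3 −= (-10)R2 → (0, 0, 0, 94/3)
pivot(3,3)=94/3: scale R3 → (0, 0, 0, 1)
  clear (0,3): R0 −= (61/6)R3 → (1, 0, 0, 0)
  clear (1,3): R1 −= (14/3)R3 → (0, 1, 0, 0)
  clear (2,3): R2 −= (13/3)R3 → (0, 0, 1, 0)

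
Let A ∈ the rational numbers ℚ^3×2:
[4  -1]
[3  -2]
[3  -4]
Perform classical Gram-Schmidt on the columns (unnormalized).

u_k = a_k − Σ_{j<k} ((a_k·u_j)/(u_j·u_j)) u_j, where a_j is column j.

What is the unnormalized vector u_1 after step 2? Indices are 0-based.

u_1 = (27/17, -1/17, -35/17)

Step 1: u_0 = a_0 = (4, 3, 3).
Step 2: u_1 = a_1 − (-11/17)·u_0 = (27/17, -1/17, -35/17).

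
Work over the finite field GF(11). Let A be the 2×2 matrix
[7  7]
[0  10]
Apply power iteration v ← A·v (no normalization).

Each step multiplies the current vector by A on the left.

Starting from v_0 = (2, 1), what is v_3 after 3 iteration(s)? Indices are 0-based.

v_0 = (2, 1).
v_1 = A·v_0 = (10, 10).
v_2 = A·v_1 = (8, 1).
v_3 = A·v_2 = (8, 10).

v_3 = (8, 10)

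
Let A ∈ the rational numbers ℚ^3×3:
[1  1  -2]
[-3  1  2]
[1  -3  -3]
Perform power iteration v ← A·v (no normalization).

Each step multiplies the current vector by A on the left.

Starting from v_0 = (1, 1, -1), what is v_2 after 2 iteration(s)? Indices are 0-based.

v_2 = (-2, -14, 13)

v_0 = (1, 1, -1).
v_1 = A·v_0 = (4, -4, 1).
v_2 = A·v_1 = (-2, -14, 13).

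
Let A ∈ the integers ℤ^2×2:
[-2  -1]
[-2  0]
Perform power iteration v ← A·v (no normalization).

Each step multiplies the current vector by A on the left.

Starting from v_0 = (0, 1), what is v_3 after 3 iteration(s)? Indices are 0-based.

v_3 = (-6, -4)

v_0 = (0, 1).
v_1 = A·v_0 = (-1, 0).
v_2 = A·v_1 = (2, 2).
v_3 = A·v_2 = (-6, -4).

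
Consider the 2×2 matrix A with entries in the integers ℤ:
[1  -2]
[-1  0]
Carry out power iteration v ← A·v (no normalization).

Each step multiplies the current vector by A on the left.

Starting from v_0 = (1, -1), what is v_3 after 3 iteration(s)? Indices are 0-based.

v_3 = (11, -5)

v_0 = (1, -1).
v_1 = A·v_0 = (3, -1).
v_2 = A·v_1 = (5, -3).
v_3 = A·v_2 = (11, -5).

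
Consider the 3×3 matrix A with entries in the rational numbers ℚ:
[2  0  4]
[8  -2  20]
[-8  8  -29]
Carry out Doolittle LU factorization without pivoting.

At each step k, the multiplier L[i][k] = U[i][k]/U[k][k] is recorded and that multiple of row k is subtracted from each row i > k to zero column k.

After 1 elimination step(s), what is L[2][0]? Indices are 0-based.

k=0: U[0][0]=2
  eliminate (1,0): mult=4, new row 1: (0, -2, 4); set L[1][0]=4
  eliminate (2,0): mult=-4, new row 2: (0, 8, -13); set L[2][0]=-4

L[2][0] = -4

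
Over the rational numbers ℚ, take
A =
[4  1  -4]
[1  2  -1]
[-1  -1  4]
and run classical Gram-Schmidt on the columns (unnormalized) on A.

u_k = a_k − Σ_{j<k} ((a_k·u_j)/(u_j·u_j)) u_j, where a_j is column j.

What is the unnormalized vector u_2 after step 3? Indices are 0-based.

u_2 = (21/59, 63/59, 147/59)

Step 1: u_0 = a_0 = (4, 1, -1).
Step 2: u_1 = a_1 − (7/18)·u_0 = (-5/9, 29/18, -11/18).
Step 3: u_2 = a_2 − (-7/6)·u_0 − (-33/59)·u_1 = (21/59, 63/59, 147/59).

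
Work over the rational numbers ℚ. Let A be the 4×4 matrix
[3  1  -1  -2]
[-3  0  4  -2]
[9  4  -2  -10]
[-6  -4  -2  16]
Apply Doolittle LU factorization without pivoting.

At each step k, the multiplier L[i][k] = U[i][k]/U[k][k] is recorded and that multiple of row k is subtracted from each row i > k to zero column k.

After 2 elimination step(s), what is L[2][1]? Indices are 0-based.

L[2][1] = 1

k=0: U[0][0]=3
  eliminate (1,0): mult=-1, new row 1: (0, 1, 3, -4); set L[1][0]=-1
  eliminate (2,0): mult=3, new row 2: (0, 1, 1, -4); set L[2][0]=3
  eliminate (3,0): mult=-2, new row 3: (0, -2, -4, 12); set L[3][0]=-2
k=1: U[1][1]=1
  eliminate (2,1): mult=1, new row 2: (0, 0, -2, 0); set L[2][1]=1
  eliminate (3,1): mult=-2, new row 3: (0, 0, 2, 4); set L[3][1]=-2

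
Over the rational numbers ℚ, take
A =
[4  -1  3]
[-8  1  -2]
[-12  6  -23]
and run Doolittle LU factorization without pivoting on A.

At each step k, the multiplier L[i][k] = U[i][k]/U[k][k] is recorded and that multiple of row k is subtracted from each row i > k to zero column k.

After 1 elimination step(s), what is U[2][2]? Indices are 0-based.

k=0: U[0][0]=4
  eliminate (1,0): mult=-2, new row 1: (0, -1, 4); set L[1][0]=-2
  eliminate (2,0): mult=-3, new row 2: (0, 3, -14); set L[2][0]=-3

U[2][2] = -14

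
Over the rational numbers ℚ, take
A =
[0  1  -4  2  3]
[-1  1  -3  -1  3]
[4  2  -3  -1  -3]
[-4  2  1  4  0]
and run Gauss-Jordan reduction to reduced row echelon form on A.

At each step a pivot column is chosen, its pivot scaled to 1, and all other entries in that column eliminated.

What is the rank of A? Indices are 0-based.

step 1: exchange rows 0,1
step 1: normalize row 0 (÷-1) = (1, -1, 3, 1, -3)
  row 2: subtract 4×row0 = (0, 6, -15, -5, 9)
  row 3: subtract -4×row0 = (0, -2, 13, 8, -12)
step 2: normalize row 1 (÷1) = (0, 1, -4, 2, 3)
  row 0: subtract -1×row1 = (1, 0, -1, 3, 0)
  row 2: subtract 6×row1 = (0, 0, 9, -17, -9)
  row 3: subtract -2×row1 = (0, 0, 5, 12, -6)
step 3: normalize row 2 (÷9) = (0, 0, 1, -17/9, -1)
  row 0: subtract -1×row2 = (1, 0, 0, 10/9, -1)
  row 1: subtract -4×row2 = (0, 1, 0, -50/9, -1)
  row 3: subtract 5×row2 = (0, 0, 0, 193/9, -1)
step 4: normalize row 3 (÷193/9) = (0, 0, 0, 1, -9/193)
  row 0: subtract 10/9×row3 = (1, 0, 0, 0, -183/193)
  row 1: subtract -50/9×row3 = (0, 1, 0, 0, -243/193)
  row 2: subtract -17/9×row3 = (0, 0, 1, 0, -210/193)

rank = 4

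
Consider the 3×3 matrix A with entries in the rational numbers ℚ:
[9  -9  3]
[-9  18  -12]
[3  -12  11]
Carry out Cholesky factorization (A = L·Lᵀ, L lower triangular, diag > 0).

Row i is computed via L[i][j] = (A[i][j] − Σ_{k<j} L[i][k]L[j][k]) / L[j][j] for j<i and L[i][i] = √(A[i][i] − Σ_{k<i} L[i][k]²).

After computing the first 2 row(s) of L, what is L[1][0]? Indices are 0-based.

L[1][0] = -3

Step 1: L[0][0] = √(9) = 3.
  L[1][0] = (-9) / L[0][0] = -3.
Step 2: L[1][1] = √(9) = 3.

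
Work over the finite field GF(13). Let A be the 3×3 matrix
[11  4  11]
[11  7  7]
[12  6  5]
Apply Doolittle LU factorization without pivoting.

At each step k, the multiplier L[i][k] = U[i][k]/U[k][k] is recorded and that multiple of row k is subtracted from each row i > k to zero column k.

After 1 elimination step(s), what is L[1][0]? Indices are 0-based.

L[1][0] = 1

[col 0] pivot 11
  R1 -= 1*R0 → (0, 3, 9)  (L[1][0] := 1)
  R2 -= 7*R0 → (0, 4, 6)  (L[2][0] := 7)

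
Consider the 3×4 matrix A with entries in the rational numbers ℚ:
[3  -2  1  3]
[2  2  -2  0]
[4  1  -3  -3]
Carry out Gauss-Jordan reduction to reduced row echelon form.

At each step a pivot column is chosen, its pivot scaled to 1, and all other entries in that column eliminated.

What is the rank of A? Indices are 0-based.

[1] R0 /= 3  ⇒  (1, -2/3, 1/3, 1)
     R1 -= 2·R0  ⇒  (0, 10/3, -8/3, -2)
     R2 -= 4·R0  ⇒  (0, 11/3, -13/3, -7)
[2] R1 /= 10/3  ⇒  (0, 1, -4/5, -3/5)
     R0 -= -2/3·R1  ⇒  (1, 0, -1/5, 3/5)
     R2 -= 11/3·R1  ⇒  (0, 0, -7/5, -24/5)
[3] R2 /= -7/5  ⇒  (0, 0, 1, 24/7)
     R0 -= -1/5·R2  ⇒  (1, 0, 0, 9/7)
     R1 -= -4/5·R2  ⇒  (0, 1, 0, 15/7)

rank = 3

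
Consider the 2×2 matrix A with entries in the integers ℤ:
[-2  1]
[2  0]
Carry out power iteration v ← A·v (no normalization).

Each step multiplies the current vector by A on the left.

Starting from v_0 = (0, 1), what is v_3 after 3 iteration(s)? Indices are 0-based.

v_3 = (6, -4)

v_0 = (0, 1).
v_1 = A·v_0 = (1, 0).
v_2 = A·v_1 = (-2, 2).
v_3 = A·v_2 = (6, -4).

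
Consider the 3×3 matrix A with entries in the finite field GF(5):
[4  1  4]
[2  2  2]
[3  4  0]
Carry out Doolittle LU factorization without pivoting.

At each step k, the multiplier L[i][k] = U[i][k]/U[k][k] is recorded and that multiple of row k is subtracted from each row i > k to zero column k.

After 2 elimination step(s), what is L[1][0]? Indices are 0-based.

Step 1: pivot at (0,0) is 4.
  row1 ← row1 − (3)·row0  ⇒  L[1][0]=3, U row1=(0, 4, 0)
  row2 ← row2 − (2)·row0  ⇒  L[2][0]=2, U row2=(0, 2, 2)
Step 2: pivot at (1,1) is 4.
  row2 ← row2 − (3)·row1  ⇒  L[2][1]=3, U row2=(0, 0, 2)

L[1][0] = 3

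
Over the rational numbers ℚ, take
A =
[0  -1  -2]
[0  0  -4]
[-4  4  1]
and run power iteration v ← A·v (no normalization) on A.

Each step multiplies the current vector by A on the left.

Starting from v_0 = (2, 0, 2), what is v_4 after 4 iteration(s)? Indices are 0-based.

v_4 = (-76, 24, 266)

v_0 = (2, 0, 2).
v_1 = A·v_0 = (-4, -8, -6).
v_2 = A·v_1 = (20, 24, -22).
v_3 = A·v_2 = (20, 88, -6).
v_4 = A·v_3 = (-76, 24, 266).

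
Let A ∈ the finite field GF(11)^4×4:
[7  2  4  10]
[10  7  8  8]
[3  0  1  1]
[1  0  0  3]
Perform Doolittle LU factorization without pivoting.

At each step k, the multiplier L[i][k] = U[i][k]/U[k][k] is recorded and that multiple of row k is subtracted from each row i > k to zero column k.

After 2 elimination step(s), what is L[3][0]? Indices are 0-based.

k=0: U[0][0]=7
  eliminate (1,0): mult=3, new row 1: (0, 1, 7, 0); set L[1][0]=3
  eliminate (2,0): mult=2, new row 2: (0, 7, 4, 3); set L[2][0]=2
  eliminate (3,0): mult=8, new row 3: (0, 6, 1, 0); set L[3][0]=8
k=1: U[1][1]=1
  eliminate (2,1): mult=7, new row 2: (0, 0, 10, 3); set L[2][1]=7
  eliminate (3,1): mult=6, new row 3: (0, 0, 3, 0); set L[3][1]=6

L[3][0] = 8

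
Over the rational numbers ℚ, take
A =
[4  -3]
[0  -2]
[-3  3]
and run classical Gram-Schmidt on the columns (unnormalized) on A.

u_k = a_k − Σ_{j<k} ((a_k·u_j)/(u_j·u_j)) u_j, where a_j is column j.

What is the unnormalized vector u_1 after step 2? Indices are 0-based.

Step 1: u_0 = a_0 = (4, 0, -3).
Step 2: u_1 = a_1 − (-21/25)·u_0 = (9/25, -2, 12/25).

u_1 = (9/25, -2, 12/25)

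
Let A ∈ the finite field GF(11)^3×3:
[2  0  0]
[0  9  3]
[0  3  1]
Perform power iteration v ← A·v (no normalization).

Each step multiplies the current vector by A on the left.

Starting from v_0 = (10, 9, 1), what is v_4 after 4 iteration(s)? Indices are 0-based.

v_4 = (6, 4, 5)

v_0 = (10, 9, 1).
v_1 = A·v_0 = (9, 7, 6).
v_2 = A·v_1 = (7, 4, 5).
v_3 = A·v_2 = (3, 7, 6).
v_4 = A·v_3 = (6, 4, 5).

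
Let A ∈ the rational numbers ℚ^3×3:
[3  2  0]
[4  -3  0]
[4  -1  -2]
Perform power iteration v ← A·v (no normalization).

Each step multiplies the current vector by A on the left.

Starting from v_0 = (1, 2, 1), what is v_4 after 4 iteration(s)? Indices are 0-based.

v_4 = (289, 578, 562)

v_0 = (1, 2, 1).
v_1 = A·v_0 = (7, -2, 0).
v_2 = A·v_1 = (17, 34, 30).
v_3 = A·v_2 = (119, -34, -26).
v_4 = A·v_3 = (289, 578, 562).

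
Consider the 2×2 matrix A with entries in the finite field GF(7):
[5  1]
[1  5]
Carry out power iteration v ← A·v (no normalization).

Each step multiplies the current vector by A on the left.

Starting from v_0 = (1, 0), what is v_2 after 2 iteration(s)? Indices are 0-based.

v_2 = (5, 3)

v_0 = (1, 0).
v_1 = A·v_0 = (5, 1).
v_2 = A·v_1 = (5, 3).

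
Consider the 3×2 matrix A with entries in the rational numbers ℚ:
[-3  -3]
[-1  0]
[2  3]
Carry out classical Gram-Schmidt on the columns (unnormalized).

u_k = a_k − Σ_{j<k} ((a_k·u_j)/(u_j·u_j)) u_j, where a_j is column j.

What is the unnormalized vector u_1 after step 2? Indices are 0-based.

u_1 = (3/14, 15/14, 6/7)

Step 1: u_0 = a_0 = (-3, -1, 2).
Step 2: u_1 = a_1 − (15/14)·u_0 = (3/14, 15/14, 6/7).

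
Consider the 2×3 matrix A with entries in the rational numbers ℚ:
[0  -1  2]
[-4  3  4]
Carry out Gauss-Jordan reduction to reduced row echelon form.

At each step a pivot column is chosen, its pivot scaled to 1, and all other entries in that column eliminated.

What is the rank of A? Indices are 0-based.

rank = 2

pivot(0,0): swap R0↔R1
pivot(0,0)=-4: scale R0 → (1, -3/4, -1)
pivot(1,1)=-1: scale R1 → (0, 1, -2)
  clear (0,1): R0 −= (-3/4)R1 → (1, 0, -5/2)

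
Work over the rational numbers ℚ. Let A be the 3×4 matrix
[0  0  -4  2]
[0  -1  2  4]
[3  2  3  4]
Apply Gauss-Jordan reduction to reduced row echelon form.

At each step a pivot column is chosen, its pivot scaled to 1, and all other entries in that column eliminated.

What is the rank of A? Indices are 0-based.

rank = 3

[1] R0 <-> R2
[1] R0 /= 3  ⇒  (1, 2/3, 1, 4/3)
[2] R1 /= -1  ⇒  (0, 1, -2, -4)
     R0 -= 2/3·R1  ⇒  (1, 0, 7/3, 4)
[3] R2 /= -4  ⇒  (0, 0, 1, -1/2)
     R0 -= 7/3·R2  ⇒  (1, 0, 0, 31/6)
     R1 -= -2·R2  ⇒  (0, 1, 0, -5)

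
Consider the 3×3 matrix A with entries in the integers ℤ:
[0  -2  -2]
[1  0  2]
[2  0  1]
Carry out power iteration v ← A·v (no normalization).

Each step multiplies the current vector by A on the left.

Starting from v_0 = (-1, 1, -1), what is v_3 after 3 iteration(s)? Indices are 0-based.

v_0 = (-1, 1, -1).
v_1 = A·v_0 = (0, -3, -3).
v_2 = A·v_1 = (12, -6, -3).
v_3 = A·v_2 = (18, 6, 21).

v_3 = (18, 6, 21)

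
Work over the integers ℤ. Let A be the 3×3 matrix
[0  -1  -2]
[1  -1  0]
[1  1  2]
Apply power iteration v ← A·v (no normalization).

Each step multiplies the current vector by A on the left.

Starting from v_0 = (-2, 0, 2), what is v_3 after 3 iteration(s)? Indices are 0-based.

v_0 = (-2, 0, 2).
v_1 = A·v_0 = (-4, -2, 2).
v_2 = A·v_1 = (-2, -2, -2).
v_3 = A·v_2 = (6, 0, -8).

v_3 = (6, 0, -8)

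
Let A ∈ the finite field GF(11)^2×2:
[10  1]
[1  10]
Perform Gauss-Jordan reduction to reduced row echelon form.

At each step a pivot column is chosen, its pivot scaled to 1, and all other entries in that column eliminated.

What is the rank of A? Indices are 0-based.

pivot(0,0)=10: scale R0 → (1, 10)
  clear (1,0): R1 −= (1)R0 → (0, 0)
col 1: no nonzero at/below row 1; advance.

rank = 1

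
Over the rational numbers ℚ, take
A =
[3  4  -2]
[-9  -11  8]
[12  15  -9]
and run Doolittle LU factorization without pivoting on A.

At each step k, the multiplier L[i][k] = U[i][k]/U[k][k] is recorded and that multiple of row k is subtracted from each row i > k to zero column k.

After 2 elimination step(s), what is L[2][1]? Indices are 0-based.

L[2][1] = -1

k=0: U[0][0]=3
  eliminate (1,0): mult=-3, new row 1: (0, 1, 2); set L[1][0]=-3
  eliminate (2,0): mult=4, new row 2: (0, -1, -1); set L[2][0]=4
k=1: U[1][1]=1
  eliminate (2,1): mult=-1, new row 2: (0, 0, 1); set L[2][1]=-1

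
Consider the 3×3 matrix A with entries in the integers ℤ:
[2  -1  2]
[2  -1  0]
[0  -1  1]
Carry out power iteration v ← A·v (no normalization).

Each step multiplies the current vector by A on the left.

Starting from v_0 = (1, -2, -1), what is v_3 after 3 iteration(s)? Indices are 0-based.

v_3 = (-2, 4, -3)

v_0 = (1, -2, -1).
v_1 = A·v_0 = (2, 4, 1).
v_2 = A·v_1 = (2, 0, -3).
v_3 = A·v_2 = (-2, 4, -3).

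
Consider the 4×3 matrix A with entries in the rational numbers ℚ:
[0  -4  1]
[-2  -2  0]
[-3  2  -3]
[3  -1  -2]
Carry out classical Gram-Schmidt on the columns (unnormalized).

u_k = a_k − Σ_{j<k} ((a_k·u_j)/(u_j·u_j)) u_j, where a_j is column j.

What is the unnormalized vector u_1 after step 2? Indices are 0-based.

Step 1: u_0 = a_0 = (0, -2, -3, 3).
Step 2: u_1 = a_1 − (-5/22)·u_0 = (-4, -27/11, 29/22, -7/22).

u_1 = (-4, -27/11, 29/22, -7/22)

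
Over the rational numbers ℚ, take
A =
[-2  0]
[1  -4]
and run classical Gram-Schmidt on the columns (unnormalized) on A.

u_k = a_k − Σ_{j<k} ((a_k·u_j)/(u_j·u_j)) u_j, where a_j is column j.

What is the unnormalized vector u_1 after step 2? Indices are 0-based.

u_1 = (-8/5, -16/5)

Step 1: u_0 = a_0 = (-2, 1).
Step 2: u_1 = a_1 − (-4/5)·u_0 = (-8/5, -16/5).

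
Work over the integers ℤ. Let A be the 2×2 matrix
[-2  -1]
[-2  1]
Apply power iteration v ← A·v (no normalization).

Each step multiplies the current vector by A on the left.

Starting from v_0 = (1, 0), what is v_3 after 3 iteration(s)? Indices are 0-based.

v_3 = (-14, -10)

v_0 = (1, 0).
v_1 = A·v_0 = (-2, -2).
v_2 = A·v_1 = (6, 2).
v_3 = A·v_2 = (-14, -10).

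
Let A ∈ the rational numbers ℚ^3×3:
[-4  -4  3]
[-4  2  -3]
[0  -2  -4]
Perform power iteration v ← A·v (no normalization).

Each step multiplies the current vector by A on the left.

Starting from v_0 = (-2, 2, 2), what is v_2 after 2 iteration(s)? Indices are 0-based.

v_2 = (-84, 24, 36)

v_0 = (-2, 2, 2).
v_1 = A·v_0 = (6, 6, -12).
v_2 = A·v_1 = (-84, 24, 36).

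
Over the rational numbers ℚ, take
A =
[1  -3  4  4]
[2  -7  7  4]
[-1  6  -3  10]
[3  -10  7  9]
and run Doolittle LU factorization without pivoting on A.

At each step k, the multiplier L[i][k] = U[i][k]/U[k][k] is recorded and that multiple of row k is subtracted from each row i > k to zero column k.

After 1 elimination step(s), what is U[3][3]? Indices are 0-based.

U[3][3] = -3

[col 0] pivot 1
  R1 -= 2*R0 → (0, -1, -1, -4)  (L[1][0] := 2)
  R2 -= -1*R0 → (0, 3, 1, 14)  (L[2][0] := -1)
  R3 -= 3*R0 → (0, -1, -5, -3)  (L[3][0] := 3)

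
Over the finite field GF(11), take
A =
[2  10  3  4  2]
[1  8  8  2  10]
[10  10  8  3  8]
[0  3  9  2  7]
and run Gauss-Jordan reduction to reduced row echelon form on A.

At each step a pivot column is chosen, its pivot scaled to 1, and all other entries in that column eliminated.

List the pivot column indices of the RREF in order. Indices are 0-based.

pivot columns: 0, 1, 2, 3

pivot(0,0)=2: scale R0 → (1, 5, 7, 2, 1)
  clear (1,0): R1 −= (1)R0 → (0, 3, 1, 0, 9)
  clear (2,0): R2 −= (10)R0 → (0, 4, 4, 5, 9)
pivot(1,1)=3: scale R1 → (0, 1, 4, 0, 3)
  clear (0,1): R0 −= (5)R1 → (1, 0, 9, 2, 8)
  clear (2,1): R2 −= (4)R1 → (0, 0, 10, 5, 8)
  clear (3,1): R3 −= (3)R1 → (0, 0, 8, 2, 9)
pivot(2,2)=10: scale R2 → (0, 0, 1, 6, 3)
  clear (0,2): R0 −= (9)R2 → (1, 0, 0, 3, 3)
  clear (1,2): R1 −= (4)R2 → (0, 1, 0, 9, 2)
  clear (3,2): R3 −= (8)R2 → (0, 0, 0, 9, 7)
pivot(3,3)=9: scale R3 → (0, 0, 0, 1, 2)
  clear (0,3): R0 −= (3)R3 → (1, 0, 0, 0, 8)
  clear (1,3): R1 −= (9)R3 → (0, 1, 0, 0, 6)
  clear (2,3): R2 −= (6)R3 → (0, 0, 1, 0, 2)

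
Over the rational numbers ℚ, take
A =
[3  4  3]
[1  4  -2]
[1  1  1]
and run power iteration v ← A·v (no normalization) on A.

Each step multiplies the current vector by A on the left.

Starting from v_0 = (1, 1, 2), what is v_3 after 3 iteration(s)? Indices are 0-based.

v_3 = (255, 55, 82)

v_0 = (1, 1, 2).
v_1 = A·v_0 = (13, 1, 4).
v_2 = A·v_1 = (55, 9, 18).
v_3 = A·v_2 = (255, 55, 82).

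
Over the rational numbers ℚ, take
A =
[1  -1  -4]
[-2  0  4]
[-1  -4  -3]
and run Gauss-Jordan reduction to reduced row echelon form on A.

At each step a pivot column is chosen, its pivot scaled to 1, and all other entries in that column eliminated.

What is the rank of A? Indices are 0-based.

rank = 3

step 1: normalize row 0 (÷1) = (1, -1, -4)
  row 1: subtract -2×row0 = (0, -2, -4)
  row 2: subtract -1×row0 = (0, -5, -7)
step 2: normalize row 1 (÷-2) = (0, 1, 2)
  row 0: subtract -1×row1 = (1, 0, -2)
  row 2: subtract -5×row1 = (0, 0, 3)
step 3: normalize row 2 (÷3) = (0, 0, 1)
  row 0: subtract -2×row2 = (1, 0, 0)
  row 1: subtract 2×row2 = (0, 1, 0)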